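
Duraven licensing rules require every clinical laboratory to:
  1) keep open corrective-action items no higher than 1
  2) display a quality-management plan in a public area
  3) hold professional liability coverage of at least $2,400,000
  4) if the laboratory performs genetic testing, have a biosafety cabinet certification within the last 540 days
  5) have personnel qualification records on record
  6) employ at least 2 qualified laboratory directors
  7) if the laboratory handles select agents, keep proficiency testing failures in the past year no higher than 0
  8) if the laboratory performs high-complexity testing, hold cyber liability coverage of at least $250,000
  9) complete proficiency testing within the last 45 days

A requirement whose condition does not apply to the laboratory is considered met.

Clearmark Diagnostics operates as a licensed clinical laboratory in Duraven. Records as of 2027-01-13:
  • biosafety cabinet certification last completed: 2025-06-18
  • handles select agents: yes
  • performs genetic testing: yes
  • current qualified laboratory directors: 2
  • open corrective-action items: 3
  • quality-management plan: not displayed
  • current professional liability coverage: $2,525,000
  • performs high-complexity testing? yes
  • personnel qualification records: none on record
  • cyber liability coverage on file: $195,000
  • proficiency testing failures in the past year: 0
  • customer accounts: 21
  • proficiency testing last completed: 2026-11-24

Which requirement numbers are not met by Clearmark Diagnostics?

1. open corrective-action items 3 > 1 → not met
2. quality-management plan absent → not met
3. professional liability coverage $2,525,000 ≥ $2,400,000 → met
4. condition 'performs genetic testing' holds; biosafety cabinet certification 574 days ago vs limit 540 → not met
5. personnel qualification records absent → not met
6. qualified laboratory directors 2 ≥ 2 → met
7. condition 'handles select agents' holds; proficiency testing failures in the past year 0 ≤ 0 → met
8. condition 'performs high-complexity testing' holds; cyber liability coverage $195,000 < $250,000 → not met
9. proficiency testing 50 days ago vs limit 45 → not met
Not met: 1, 2, 4, 5, 8, 9

1, 2, 4, 5, 8, 9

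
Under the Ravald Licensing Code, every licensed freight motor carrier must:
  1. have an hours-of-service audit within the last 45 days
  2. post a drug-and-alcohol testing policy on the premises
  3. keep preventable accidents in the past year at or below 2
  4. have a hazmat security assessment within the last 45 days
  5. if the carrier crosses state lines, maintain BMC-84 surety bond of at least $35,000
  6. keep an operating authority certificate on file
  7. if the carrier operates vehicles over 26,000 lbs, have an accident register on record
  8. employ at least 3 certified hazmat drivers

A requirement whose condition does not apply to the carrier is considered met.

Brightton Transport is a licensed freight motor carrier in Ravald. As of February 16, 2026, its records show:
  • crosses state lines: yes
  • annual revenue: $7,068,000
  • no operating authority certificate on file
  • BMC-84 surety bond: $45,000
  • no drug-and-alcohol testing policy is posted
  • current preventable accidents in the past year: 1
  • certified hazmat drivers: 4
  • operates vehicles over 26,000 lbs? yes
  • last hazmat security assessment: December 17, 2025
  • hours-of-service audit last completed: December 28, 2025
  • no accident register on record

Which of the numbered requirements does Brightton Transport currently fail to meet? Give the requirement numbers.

1. hours-of-service audit 50 days ago vs limit 45 → not met
2. drug-and-alcohol testing policy absent → not met
3. preventable accidents in the past year 1 ≤ 2 → met
4. hazmat security assessment 61 days ago vs limit 45 → not met
5. condition 'crosses state lines' holds; BMC-84 surety bond $45,000 ≥ $35,000 → met
6. operating authority certificate absent → not met
7. condition 'operates vehicles over 26,000 lbs' holds; accident register absent → not met
8. certified hazmat drivers 4 ≥ 3 → met
Not met: 1, 2, 4, 6, 7

1, 2, 4, 6, 7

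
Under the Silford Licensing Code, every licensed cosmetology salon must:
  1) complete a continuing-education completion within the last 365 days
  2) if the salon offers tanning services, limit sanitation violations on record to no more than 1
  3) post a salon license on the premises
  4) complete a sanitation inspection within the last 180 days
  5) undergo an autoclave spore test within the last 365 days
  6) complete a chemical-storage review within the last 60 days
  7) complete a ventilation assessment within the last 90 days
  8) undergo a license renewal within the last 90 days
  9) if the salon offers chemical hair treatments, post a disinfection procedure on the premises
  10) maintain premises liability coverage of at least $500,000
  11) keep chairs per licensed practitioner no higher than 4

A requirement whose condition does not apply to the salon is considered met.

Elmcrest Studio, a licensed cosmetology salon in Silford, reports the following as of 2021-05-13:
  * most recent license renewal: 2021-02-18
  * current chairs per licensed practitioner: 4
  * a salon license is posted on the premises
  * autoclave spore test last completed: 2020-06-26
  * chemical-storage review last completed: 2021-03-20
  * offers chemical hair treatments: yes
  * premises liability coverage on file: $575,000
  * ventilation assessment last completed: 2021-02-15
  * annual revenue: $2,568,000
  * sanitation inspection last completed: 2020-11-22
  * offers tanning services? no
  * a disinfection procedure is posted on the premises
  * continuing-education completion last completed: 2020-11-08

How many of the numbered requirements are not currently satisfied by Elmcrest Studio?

0

1. continuing-education completion 186 days ago vs limit 365 → met
2. condition 'offers tanning services' does not hold → requirement n/a → met
3. salon license present → met
4. sanitation inspection 172 days ago vs limit 180 → met
5. autoclave spore test 321 days ago vs limit 365 → met
6. chemical-storage review 54 days ago vs limit 60 → met
7. ventilation assessment 87 days ago vs limit 90 → met
8. license renewal 84 days ago vs limit 90 → met
9. condition 'offers chemical hair treatments' holds; disinfection procedure present → met
10. premises liability coverage $575,000 ≥ $500,000 → met
11. chairs per licensed practitioner 4 ≤ 4 → met
Not met: 0 of 11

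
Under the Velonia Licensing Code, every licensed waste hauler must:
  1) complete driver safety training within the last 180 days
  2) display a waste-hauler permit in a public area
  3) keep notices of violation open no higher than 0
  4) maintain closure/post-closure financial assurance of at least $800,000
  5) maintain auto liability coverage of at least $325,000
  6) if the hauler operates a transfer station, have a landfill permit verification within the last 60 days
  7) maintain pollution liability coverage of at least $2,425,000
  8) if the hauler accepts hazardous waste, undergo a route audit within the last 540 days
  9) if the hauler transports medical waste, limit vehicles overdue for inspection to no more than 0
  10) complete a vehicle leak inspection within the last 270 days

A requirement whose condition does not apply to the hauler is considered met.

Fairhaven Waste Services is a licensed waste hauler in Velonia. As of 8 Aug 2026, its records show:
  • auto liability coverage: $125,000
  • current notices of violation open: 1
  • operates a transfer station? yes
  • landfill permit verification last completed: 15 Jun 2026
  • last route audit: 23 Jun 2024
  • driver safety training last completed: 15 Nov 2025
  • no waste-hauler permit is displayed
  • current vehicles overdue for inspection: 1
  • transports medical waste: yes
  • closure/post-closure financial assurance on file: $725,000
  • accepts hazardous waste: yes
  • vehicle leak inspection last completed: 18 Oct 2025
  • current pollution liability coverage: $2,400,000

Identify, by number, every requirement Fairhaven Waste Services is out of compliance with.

1, 2, 3, 4, 5, 7, 8, 9, 10

1. driver safety training 266 days ago vs limit 180 → not met
2. waste-hauler permit absent → not met
3. notices of violation open 1 > 0 → not met
4. closure/post-closure financial assurance $725,000 < $800,000 → not met
5. auto liability coverage $125,000 < $325,000 → not met
6. condition 'operates a transfer station' holds; landfill permit verification 54 days ago vs limit 60 → met
7. pollution liability coverage $2,400,000 < $2,425,000 → not met
8. condition 'accepts hazardous waste' holds; route audit 776 days ago vs limit 540 → not met
9. condition 'transports medical waste' holds; vehicles overdue for inspection 1 > 0 → not met
10. vehicle leak inspection 294 days ago vs limit 270 → not met
Not met: 1, 2, 3, 4, 5, 7, 8, 9, 10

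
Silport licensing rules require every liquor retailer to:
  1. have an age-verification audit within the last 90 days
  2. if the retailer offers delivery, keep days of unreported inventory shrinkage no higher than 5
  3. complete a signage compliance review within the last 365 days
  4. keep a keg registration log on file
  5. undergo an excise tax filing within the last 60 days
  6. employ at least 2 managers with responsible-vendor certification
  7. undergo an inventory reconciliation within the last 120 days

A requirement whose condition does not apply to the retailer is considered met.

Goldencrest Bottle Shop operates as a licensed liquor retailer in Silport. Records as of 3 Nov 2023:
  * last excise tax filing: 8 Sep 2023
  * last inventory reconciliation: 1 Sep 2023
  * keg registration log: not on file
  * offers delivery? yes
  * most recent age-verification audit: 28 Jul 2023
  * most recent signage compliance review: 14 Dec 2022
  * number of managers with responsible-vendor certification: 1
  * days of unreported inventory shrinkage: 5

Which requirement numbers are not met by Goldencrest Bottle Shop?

1, 4, 6

1. age-verification audit 98 days ago vs limit 90 → not met
2. condition 'offers delivery' holds; days of unreported inventory shrinkage 5 ≤ 5 → met
3. signage compliance review 324 days ago vs limit 365 → met
4. keg registration log absent → not met
5. excise tax filing 56 days ago vs limit 60 → met
6. managers with responsible-vendor certification 1 < 2 → not met
7. inventory reconciliation 63 days ago vs limit 120 → met
Not met: 1, 4, 6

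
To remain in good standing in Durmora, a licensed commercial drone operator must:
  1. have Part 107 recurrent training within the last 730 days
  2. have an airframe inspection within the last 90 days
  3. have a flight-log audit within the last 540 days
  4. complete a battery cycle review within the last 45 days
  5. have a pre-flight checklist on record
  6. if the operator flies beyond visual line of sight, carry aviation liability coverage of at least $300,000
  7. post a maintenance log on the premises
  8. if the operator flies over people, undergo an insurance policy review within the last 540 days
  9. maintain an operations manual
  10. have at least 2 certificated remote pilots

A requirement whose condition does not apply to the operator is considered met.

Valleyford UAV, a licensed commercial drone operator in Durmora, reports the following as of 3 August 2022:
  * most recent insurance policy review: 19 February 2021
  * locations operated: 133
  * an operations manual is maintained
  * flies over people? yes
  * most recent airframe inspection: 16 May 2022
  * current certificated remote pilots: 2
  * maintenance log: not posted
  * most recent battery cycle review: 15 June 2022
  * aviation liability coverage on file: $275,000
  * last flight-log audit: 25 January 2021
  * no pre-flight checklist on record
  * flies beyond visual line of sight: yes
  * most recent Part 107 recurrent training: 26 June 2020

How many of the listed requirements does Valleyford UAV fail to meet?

6

1. Part 107 recurrent training 768 days ago vs limit 730 → not met
2. airframe inspection 79 days ago vs limit 90 → met
3. flight-log audit 555 days ago vs limit 540 → not met
4. battery cycle review 49 days ago vs limit 45 → not met
5. pre-flight checklist absent → not met
6. condition 'flies beyond visual line of sight' holds; aviation liability coverage $275,000 < $300,000 → not met
7. maintenance log absent → not met
8. condition 'flies over people' holds; insurance policy review 530 days ago vs limit 540 → met
9. operations manual present → met
10. certificated remote pilots 2 ≥ 2 → met
Not met: 6 of 10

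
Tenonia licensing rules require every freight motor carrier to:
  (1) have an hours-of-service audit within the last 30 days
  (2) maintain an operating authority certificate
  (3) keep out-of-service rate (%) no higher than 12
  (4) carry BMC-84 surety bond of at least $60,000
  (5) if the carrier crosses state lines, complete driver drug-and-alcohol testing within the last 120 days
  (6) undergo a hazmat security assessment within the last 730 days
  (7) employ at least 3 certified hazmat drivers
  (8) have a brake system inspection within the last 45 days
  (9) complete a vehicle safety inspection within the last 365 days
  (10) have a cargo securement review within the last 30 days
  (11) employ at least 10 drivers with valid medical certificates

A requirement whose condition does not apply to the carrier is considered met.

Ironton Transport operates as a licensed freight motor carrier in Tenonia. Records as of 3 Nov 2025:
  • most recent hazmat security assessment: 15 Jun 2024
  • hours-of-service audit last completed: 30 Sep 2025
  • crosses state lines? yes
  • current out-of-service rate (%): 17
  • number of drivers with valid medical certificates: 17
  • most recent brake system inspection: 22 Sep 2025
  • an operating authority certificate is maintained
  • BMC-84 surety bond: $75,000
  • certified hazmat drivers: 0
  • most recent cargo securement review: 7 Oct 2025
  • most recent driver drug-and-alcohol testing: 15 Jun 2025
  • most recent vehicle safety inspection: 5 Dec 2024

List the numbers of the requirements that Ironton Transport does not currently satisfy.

1, 3, 5, 7

1. hours-of-service audit 34 days ago vs limit 30 → not met
2. operating authority certificate present → met
3. out-of-service rate (%) 17 > 12 → not met
4. BMC-84 surety bond $75,000 ≥ $60,000 → met
5. condition 'crosses state lines' holds; driver drug-and-alcohol testing 141 days ago vs limit 120 → not met
6. hazmat security assessment 506 days ago vs limit 730 → met
7. certified hazmat drivers 0 < 3 → not met
8. brake system inspection 42 days ago vs limit 45 → met
9. vehicle safety inspection 333 days ago vs limit 365 → met
10. cargo securement review 27 days ago vs limit 30 → met
11. drivers with valid medical certificates 17 ≥ 10 → met
Not met: 1, 3, 5, 7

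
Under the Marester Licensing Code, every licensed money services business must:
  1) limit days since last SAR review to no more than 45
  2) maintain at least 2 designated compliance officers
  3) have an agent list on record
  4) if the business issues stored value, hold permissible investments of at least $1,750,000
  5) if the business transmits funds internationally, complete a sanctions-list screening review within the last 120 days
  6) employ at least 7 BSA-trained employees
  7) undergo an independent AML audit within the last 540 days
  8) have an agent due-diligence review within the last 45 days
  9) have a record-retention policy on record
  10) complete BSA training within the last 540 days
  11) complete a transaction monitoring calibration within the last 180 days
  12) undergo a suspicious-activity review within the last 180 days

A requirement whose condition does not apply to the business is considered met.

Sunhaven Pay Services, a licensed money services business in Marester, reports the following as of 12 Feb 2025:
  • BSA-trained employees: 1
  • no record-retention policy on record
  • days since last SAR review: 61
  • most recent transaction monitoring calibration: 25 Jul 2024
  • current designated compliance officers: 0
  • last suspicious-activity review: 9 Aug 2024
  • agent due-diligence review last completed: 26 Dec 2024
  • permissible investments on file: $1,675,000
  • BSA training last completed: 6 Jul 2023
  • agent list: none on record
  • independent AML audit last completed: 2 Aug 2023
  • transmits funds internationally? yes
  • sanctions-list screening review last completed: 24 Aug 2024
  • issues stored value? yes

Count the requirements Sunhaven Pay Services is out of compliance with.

12

1. days since last SAR review 61 > 45 → not met
2. designated compliance officers 0 < 2 → not met
3. agent list absent → not met
4. condition 'issues stored value' holds; permissible investments $1,675,000 < $1,750,000 → not met
5. condition 'transmits funds internationally' holds; sanctions-list screening review 172 days ago vs limit 120 → not met
6. BSA-trained employees 1 < 7 → not met
7. independent AML audit 560 days ago vs limit 540 → not met
8. agent due-diligence review 48 days ago vs limit 45 → not met
9. record-retention policy absent → not met
10. BSA training 587 days ago vs limit 540 → not met
11. transaction monitoring calibration 202 days ago vs limit 180 → not met
12. suspicious-activity review 187 days ago vs limit 180 → not met
Not met: 12 of 12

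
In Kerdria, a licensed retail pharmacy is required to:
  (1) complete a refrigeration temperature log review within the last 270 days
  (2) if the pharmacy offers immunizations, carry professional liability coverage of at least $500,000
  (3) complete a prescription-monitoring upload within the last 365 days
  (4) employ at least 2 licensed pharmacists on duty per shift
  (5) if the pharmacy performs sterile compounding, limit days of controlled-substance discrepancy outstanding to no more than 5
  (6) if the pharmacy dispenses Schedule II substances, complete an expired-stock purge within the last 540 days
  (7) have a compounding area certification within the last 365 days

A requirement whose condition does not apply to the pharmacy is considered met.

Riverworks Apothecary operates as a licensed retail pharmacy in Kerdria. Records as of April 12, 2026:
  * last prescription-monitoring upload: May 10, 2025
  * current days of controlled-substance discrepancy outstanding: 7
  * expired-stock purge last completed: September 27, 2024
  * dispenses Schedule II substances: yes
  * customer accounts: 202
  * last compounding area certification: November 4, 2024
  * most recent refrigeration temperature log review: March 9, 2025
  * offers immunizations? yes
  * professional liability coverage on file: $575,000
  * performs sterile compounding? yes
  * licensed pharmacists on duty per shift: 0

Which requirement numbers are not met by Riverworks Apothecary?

1. refrigeration temperature log review 399 days ago vs limit 270 → not met
2. condition 'offers immunizations' holds; professional liability coverage $575,000 ≥ $500,000 → met
3. prescription-monitoring upload 337 days ago vs limit 365 → met
4. licensed pharmacists on duty per shift 0 < 2 → not met
5. condition 'performs sterile compounding' holds; days of controlled-substance discrepancy outstanding 7 > 5 → not met
6. condition 'dispenses Schedule II substances' holds; expired-stock purge 562 days ago vs limit 540 → not met
7. compounding area certification 524 days ago vs limit 365 → not met
Not met: 1, 4, 5, 6, 7

1, 4, 5, 6, 7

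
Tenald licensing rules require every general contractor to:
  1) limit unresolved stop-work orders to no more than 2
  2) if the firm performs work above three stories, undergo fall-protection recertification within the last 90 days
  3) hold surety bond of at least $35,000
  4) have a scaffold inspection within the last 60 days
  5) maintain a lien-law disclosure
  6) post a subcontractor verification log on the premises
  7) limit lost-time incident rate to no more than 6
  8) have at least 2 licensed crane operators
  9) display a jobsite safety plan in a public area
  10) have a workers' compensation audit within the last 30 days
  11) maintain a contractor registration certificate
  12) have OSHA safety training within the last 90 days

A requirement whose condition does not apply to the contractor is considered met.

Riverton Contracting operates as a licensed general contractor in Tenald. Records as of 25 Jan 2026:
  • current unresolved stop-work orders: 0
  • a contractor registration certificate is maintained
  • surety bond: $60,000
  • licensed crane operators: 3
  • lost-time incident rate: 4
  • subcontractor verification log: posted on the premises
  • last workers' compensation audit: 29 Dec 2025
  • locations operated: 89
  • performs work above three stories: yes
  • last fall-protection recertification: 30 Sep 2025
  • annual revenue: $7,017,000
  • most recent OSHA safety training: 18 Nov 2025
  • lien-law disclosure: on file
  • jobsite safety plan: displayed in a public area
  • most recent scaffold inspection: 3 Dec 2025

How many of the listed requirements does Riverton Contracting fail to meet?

1

1. unresolved stop-work orders 0 ≤ 2 → met
2. condition 'performs work above three stories' holds; fall-protection recertification 117 days ago vs limit 90 → not met
3. surety bond $60,000 ≥ $35,000 → met
4. scaffold inspection 53 days ago vs limit 60 → met
5. lien-law disclosure present → met
6. subcontractor verification log present → met
7. lost-time incident rate 4 ≤ 6 → met
8. licensed crane operators 3 ≥ 2 → met
9. jobsite safety plan present → met
10. workers' compensation audit 27 days ago vs limit 30 → met
11. contractor registration certificate present → met
12. OSHA safety training 68 days ago vs limit 90 → met
Not met: 1 of 12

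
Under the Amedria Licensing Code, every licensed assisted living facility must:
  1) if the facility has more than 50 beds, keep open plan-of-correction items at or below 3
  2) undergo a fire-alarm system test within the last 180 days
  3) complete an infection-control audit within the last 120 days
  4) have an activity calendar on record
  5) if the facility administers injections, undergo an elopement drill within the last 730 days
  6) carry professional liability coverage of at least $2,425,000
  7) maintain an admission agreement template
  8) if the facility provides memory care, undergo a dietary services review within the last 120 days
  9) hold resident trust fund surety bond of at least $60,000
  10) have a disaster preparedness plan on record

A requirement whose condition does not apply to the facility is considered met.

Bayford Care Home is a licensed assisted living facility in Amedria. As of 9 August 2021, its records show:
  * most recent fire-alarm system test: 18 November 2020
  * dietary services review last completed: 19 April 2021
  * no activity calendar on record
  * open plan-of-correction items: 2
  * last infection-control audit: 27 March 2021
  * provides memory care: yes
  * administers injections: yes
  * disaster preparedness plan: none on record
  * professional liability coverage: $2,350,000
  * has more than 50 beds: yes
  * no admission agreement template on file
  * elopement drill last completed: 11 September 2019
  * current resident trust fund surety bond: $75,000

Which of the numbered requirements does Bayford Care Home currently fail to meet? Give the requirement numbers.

1. condition 'has more than 50 beds' holds; open plan-of-correction items 2 ≤ 3 → met
2. fire-alarm system test 264 days ago vs limit 180 → not met
3. infection-control audit 135 days ago vs limit 120 → not met
4. activity calendar absent → not met
5. condition 'administers injections' holds; elopement drill 698 days ago vs limit 730 → met
6. professional liability coverage $2,350,000 < $2,425,000 → not met
7. admission agreement template absent → not met
8. condition 'provides memory care' holds; dietary services review 112 days ago vs limit 120 → met
9. resident trust fund surety bond $75,000 ≥ $60,000 → met
10. disaster preparedness plan absent → not met
Not met: 2, 3, 4, 6, 7, 10

2, 3, 4, 6, 7, 10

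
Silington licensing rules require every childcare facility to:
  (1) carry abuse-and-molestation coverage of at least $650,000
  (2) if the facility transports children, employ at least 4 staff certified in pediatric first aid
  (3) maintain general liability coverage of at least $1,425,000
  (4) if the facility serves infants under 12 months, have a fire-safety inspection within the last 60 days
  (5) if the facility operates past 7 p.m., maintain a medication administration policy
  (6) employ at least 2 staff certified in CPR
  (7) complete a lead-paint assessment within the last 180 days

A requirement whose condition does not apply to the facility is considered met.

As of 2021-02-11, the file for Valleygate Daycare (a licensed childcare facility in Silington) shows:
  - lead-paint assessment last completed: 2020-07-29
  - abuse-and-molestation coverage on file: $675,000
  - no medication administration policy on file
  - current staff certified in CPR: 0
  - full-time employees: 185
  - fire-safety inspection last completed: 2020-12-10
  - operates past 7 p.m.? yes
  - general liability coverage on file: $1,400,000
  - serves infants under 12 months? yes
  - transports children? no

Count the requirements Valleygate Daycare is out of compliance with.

1. abuse-and-molestation coverage $675,000 ≥ $650,000 → met
2. condition 'transports children' does not hold → requirement n/a → met
3. general liability coverage $1,400,000 < $1,425,000 → not met
4. condition 'serves infants under 12 months' holds; fire-safety inspection 63 days ago vs limit 60 → not met
5. condition 'operates past 7 p.m.' holds; medication administration policy absent → not met
6. staff certified in CPR 0 < 2 → not met
7. lead-paint assessment 197 days ago vs limit 180 → not met
Not met: 5 of 7

5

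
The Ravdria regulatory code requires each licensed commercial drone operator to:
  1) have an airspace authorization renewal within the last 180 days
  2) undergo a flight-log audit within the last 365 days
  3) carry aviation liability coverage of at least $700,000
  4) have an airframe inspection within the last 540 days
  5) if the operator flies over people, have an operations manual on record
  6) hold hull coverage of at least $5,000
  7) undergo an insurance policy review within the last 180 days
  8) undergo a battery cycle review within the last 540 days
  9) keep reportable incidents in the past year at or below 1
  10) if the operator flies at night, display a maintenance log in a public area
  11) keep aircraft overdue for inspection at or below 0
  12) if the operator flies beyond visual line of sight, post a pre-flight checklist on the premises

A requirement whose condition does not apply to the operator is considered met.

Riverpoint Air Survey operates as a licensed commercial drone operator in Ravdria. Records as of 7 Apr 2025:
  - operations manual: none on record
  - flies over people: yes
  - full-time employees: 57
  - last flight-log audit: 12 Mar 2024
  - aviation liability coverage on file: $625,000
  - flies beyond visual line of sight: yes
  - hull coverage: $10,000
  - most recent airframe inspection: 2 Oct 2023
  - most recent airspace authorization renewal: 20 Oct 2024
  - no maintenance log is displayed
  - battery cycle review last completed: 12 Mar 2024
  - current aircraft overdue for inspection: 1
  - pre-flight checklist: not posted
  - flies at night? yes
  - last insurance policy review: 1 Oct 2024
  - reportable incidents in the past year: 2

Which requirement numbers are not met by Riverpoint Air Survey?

2, 3, 4, 5, 7, 9, 10, 11, 12

1. airspace authorization renewal 169 days ago vs limit 180 → met
2. flight-log audit 391 days ago vs limit 365 → not met
3. aviation liability coverage $625,000 < $700,000 → not met
4. airframe inspection 553 days ago vs limit 540 → not met
5. condition 'flies over people' holds; operations manual absent → not met
6. hull coverage $10,000 ≥ $5,000 → met
7. insurance policy review 188 days ago vs limit 180 → not met
8. battery cycle review 391 days ago vs limit 540 → met
9. reportable incidents in the past year 2 > 1 → not met
10. condition 'flies at night' holds; maintenance log absent → not met
11. aircraft overdue for inspection 1 > 0 → not met
12. condition 'flies beyond visual line of sight' holds; pre-flight checklist absent → not met
Not met: 2, 3, 4, 5, 7, 9, 10, 11, 12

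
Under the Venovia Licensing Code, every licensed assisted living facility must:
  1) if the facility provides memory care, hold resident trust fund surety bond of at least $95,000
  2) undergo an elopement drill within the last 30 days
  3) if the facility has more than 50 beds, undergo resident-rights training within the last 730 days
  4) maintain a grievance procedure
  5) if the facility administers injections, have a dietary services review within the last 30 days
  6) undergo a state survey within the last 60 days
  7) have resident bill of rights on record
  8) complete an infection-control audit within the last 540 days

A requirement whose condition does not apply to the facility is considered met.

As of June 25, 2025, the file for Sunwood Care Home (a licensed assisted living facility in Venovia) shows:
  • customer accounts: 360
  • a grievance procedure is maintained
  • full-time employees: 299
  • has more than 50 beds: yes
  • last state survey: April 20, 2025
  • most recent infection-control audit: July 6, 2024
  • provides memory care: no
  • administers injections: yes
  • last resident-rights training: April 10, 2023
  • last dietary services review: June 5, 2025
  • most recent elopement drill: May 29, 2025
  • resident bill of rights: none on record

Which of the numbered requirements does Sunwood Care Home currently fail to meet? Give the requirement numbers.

3, 6, 7

1. condition 'provides memory care' does not hold → requirement n/a → met
2. elopement drill 27 days ago vs limit 30 → met
3. condition 'has more than 50 beds' holds; resident-rights training 807 days ago vs limit 730 → not met
4. grievance procedure present → met
5. condition 'administers injections' holds; dietary services review 20 days ago vs limit 30 → met
6. state survey 66 days ago vs limit 60 → not met
7. resident bill of rights absent → not met
8. infection-control audit 354 days ago vs limit 540 → met
Not met: 3, 6, 7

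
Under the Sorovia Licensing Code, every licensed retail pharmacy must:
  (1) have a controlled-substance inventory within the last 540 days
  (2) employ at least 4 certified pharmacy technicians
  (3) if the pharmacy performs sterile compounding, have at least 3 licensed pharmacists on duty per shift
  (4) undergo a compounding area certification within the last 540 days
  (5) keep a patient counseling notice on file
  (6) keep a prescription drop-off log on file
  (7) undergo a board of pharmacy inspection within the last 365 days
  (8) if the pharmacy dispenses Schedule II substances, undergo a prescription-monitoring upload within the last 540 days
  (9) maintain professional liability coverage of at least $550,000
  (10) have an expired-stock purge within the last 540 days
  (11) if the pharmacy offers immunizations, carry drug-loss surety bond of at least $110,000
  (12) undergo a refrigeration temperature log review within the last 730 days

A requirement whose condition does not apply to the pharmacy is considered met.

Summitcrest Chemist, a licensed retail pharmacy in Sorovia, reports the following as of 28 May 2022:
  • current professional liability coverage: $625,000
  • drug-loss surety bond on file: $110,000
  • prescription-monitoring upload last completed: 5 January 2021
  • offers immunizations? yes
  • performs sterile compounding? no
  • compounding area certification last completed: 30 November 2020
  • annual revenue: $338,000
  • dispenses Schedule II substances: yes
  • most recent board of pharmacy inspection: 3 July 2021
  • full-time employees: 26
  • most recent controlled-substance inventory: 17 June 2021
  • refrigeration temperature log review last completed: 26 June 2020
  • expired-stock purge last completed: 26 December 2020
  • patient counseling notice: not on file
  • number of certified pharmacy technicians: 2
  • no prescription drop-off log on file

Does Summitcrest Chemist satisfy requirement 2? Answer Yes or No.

2. certified pharmacy technicians 2 < 4 → not met

No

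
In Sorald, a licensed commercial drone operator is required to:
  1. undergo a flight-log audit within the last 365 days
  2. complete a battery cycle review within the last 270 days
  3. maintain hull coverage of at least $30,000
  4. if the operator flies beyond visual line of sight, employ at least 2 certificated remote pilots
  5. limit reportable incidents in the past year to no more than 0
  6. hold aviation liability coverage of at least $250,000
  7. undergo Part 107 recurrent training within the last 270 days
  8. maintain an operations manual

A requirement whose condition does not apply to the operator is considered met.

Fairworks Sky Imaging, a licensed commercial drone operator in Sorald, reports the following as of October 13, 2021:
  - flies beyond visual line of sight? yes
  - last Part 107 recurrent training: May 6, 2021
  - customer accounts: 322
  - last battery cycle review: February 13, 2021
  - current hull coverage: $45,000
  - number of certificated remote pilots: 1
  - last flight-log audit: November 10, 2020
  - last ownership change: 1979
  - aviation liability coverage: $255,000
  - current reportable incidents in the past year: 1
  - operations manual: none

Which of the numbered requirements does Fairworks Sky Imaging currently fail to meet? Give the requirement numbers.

1. flight-log audit 337 days ago vs limit 365 → met
2. battery cycle review 242 days ago vs limit 270 → met
3. hull coverage $45,000 ≥ $30,000 → met
4. condition 'flies beyond visual line of sight' holds; certificated remote pilots 1 < 2 → not met
5. reportable incidents in the past year 1 > 0 → not met
6. aviation liability coverage $255,000 ≥ $250,000 → met
7. Part 107 recurrent training 160 days ago vs limit 270 → met
8. operations manual absent → not met
Not met: 4, 5, 8

4, 5, 8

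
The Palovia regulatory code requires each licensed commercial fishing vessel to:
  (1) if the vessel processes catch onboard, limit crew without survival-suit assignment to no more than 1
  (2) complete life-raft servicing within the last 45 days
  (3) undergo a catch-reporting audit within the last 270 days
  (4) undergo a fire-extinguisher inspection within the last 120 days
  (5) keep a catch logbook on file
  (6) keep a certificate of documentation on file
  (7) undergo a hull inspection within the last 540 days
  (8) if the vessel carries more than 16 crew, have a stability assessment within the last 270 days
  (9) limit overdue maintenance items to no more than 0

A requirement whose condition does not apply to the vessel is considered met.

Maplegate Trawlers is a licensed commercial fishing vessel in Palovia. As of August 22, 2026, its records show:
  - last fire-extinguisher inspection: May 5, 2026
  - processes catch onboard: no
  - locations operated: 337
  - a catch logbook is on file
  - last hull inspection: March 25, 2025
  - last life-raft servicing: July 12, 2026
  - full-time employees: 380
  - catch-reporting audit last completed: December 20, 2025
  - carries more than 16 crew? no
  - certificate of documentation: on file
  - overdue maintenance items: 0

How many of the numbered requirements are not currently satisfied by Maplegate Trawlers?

0

1. condition 'processes catch onboard' does not hold → requirement n/a → met
2. life-raft servicing 41 days ago vs limit 45 → met
3. catch-reporting audit 245 days ago vs limit 270 → met
4. fire-extinguisher inspection 109 days ago vs limit 120 → met
5. catch logbook present → met
6. certificate of documentation present → met
7. hull inspection 515 days ago vs limit 540 → met
8. condition 'carries more than 16 crew' does not hold → requirement n/a → met
9. overdue maintenance items 0 ≤ 0 → met
Not met: 0 of 9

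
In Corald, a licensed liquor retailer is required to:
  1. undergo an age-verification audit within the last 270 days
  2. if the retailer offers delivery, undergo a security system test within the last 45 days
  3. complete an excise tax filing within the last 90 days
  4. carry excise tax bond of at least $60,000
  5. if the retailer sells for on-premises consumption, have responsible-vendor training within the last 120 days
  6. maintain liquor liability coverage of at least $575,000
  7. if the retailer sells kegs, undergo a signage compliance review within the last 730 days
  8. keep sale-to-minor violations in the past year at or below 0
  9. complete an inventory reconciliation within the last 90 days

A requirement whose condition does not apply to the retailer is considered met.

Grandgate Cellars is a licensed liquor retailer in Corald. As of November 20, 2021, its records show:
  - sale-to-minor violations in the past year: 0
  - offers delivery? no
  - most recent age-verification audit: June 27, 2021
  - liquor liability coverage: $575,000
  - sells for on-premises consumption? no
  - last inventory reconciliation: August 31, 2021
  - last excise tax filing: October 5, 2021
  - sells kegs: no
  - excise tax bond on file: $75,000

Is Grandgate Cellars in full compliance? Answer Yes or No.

1. age-verification audit 146 days ago vs limit 270 → met
2. condition 'offers delivery' does not hold → requirement n/a → met
3. excise tax filing 46 days ago vs limit 90 → met
4. excise tax bond $75,000 ≥ $60,000 → met
5. condition 'sells for on-premises consumption' does not hold → requirement n/a → met
6. liquor liability coverage $575,000 ≥ $575,000 → met
7. condition 'sells kegs' does not hold → requirement n/a → met
8. sale-to-minor violations in the past year 0 ≤ 0 → met
9. inventory reconciliation 81 days ago vs limit 90 → met
All met.

Yes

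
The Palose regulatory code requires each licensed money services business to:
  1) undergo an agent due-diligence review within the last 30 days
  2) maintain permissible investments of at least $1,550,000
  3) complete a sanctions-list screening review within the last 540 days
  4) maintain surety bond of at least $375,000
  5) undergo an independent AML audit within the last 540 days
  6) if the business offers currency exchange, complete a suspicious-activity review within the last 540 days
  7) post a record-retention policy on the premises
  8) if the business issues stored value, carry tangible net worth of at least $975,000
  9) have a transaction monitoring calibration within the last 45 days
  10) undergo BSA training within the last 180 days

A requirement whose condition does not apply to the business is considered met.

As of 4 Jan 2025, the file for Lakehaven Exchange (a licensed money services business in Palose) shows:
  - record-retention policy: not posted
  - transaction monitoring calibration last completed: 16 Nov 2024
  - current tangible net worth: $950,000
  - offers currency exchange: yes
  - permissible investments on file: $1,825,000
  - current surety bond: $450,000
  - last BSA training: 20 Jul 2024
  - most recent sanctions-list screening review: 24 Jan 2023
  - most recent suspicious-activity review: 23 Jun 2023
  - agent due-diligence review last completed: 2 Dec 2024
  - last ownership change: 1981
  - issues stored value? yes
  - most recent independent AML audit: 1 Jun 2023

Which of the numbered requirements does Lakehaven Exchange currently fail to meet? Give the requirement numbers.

1. agent due-diligence review 33 days ago vs limit 30 → not met
2. permissible investments $1,825,000 ≥ $1,550,000 → met
3. sanctions-list screening review 711 days ago vs limit 540 → not met
4. surety bond $450,000 ≥ $375,000 → met
5. independent AML audit 583 days ago vs limit 540 → not met
6. condition 'offers currency exchange' holds; suspicious-activity review 561 days ago vs limit 540 → not met
7. record-retention policy absent → not met
8. condition 'issues stored value' holds; tangible net worth $950,000 < $975,000 → not met
9. transaction monitoring calibration 49 days ago vs limit 45 → not met
10. BSA training 168 days ago vs limit 180 → met
Not met: 1, 3, 5, 6, 7, 8, 9

1, 3, 5, 6, 7, 8, 9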